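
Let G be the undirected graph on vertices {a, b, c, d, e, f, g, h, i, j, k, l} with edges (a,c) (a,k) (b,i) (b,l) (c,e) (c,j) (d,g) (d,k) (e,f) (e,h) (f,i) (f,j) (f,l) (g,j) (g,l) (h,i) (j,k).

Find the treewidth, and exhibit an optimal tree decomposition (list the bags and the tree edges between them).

Each bag holds 4 vertices, so the decomposition has width 3, which upper-bounds the treewidth. For the lower bound: the 4 vertex sets {b,h,i}, {e}, {f}, {c,g,j,l} are disjoint, each induces a connected subgraph, and every pair is joined by at least one edge of G. Contracting each set to a single vertex therefore yields K_{4} as a minor, and since treewidth is minor-monotone, tw(G) ≥ tw(K_{4}) = 3. The upper and lower bounds meet at 3, so that is the treewidth.

Treewidth 3.
One optimal decomposition is:
Bags: B1 = {b, e, h, i}  B2 = {b, e, f, i}  B3 = {b, e, f, l}  B4 = {c, e, f, l}  B5 = {c, f, j, l}  B6 = {c, g, j, l}  B7 = {a, c, g, j}  B8 = {a, g, j, k}  B9 = {a, d, g, k}
Tree: B1–B2, B2–B3, B3–B4, B4–B5, B5–B6, B6–B7, B7–B8, B8–B9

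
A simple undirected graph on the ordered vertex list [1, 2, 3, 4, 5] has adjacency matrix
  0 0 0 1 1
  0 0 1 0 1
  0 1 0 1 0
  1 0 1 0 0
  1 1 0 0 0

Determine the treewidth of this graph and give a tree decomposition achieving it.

Each bag holds 3 vertices, so the decomposition has width 2, which upper-bounds the treewidth. The edges 1–4–3–2–5–1 form a cycle, so G is not a tree and its treewidth is at least 2. Therefore the treewidth is 2.

Treewidth 2.
One such decomposition:
Bags: B1 = {1, 3, 4}  B2 = {1, 2, 3}  B3 = {1, 2, 5}
Tree: B1–B2, B2–B3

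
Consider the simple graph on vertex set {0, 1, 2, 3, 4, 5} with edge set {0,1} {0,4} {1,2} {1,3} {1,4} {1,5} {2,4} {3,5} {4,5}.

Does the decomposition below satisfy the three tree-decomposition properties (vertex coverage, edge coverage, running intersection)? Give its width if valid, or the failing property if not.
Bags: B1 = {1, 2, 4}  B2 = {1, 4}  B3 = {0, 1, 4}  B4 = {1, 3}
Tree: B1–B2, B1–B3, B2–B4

A tree decomposition must satisfy three properties: every vertex lies in some bag; for every edge, both endpoints lie together in some bag; and for every vertex, the bags containing it form a connected subtree. Here vertex 5 appears in no bag, so the decomposition is invalid.

No — vertex 5 appears in no bag.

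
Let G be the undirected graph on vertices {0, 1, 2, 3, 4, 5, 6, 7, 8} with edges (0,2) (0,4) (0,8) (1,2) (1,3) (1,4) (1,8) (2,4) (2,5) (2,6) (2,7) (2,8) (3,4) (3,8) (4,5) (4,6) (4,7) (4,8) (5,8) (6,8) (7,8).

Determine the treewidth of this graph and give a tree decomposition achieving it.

Each bag holds 4 vertices, so the decomposition has width 3, which upper-bounds the treewidth. For the lower bound, the 4 vertices {0, 2, 4, 8} are pairwise adjacent, and any tree decomposition puts a clique entirely inside one bag — forcing width ≥ 3. Hence tw(G) = 3 exactly.

Treewidth 3.
One such decomposition:
Bags: B1 = {2, 4, 6, 8}  B2 = {2, 4, 7, 8}  B3 = {0, 2, 4, 8}  B4 = {1, 2, 4, 8}  B5 = {1, 3, 4, 8}  B6 = {2, 4, 5, 8}
Tree: B1–B2, B2–B3, B3–B4, B4–B5, B3–B6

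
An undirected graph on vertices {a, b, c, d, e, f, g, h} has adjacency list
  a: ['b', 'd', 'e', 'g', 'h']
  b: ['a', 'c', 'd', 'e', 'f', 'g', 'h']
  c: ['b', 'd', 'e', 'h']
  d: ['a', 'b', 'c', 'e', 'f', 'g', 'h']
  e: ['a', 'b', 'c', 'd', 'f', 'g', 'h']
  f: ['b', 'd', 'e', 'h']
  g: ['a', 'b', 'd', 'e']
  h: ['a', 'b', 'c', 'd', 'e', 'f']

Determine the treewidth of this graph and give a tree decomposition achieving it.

Treewidth 4.
Bags: B1 = {a, b, d, e, h}  B2 = {b, d, e, f, h}  B3 = {a, b, d, e, g}  B4 = {b, c, d, e, h}
Tree: B1–B2, B1–B3, B1–B4

Every bag has size at most 5, so the width is 5 − 1 = 4 and tw(G) ≤ 4. For the lower bound, the 5 vertices {a, b, d, e, g} are pairwise adjacent, and any tree decomposition puts a clique entirely inside one bag — forcing width ≥ 4. Hence tw(G) = 4 exactly.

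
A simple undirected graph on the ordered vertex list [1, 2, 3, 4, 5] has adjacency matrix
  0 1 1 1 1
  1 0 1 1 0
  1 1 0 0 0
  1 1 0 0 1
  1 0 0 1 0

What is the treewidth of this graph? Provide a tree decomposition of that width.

Every bag has size at most 3, so the width is 3 − 1 = 2 and tw(G) ≤ 2. On the other hand G contains the 3-clique {1, 2, 3}. A clique must lie in a single bag of any decomposition, so no decomposition can have width below 2. Therefore the treewidth is 2.

Treewidth 2.
One such decomposition:
Bags: B1 = {1, 2, 4}  B2 = {1, 4, 5}  B3 = {1, 2, 3}
Tree: B1–B2, B1–B3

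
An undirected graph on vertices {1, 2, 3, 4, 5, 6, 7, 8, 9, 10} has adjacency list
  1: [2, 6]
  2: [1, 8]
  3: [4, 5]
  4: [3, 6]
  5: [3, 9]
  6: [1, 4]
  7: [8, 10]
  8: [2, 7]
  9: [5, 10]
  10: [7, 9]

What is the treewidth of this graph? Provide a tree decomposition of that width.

The largest bag has 3 vertices, giving width 2; this decomposition certifies tw(G) ≤ 2. The edges 5–9–10–7–8–2–1–6–4–3–5 form a cycle, so G is not a tree and its treewidth is at least 2. The upper and lower bounds meet at 2, so that is the treewidth.

Treewidth 2.
One such decomposition:
Bags: B1 = {5, 9, 10}  B2 = {5, 7, 10}  B3 = {5, 7, 8}  B4 = {2, 5, 8}  B5 = {1, 2, 5}  B6 = {1, 5, 6}  B7 = {4, 5, 6}  B8 = {3, 4, 5}
Tree: B1–B2, B2–B3, B3–B4, B4–B5, B5–B6, B6–B7, B7–B8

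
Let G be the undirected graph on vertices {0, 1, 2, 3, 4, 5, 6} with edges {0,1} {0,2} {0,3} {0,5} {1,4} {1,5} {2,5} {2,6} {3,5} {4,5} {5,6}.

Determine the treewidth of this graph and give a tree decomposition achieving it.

Each bag holds 3 vertices, so the decomposition has width 2, which upper-bounds the treewidth. Conversely, {0, 1, 5} is a clique of size 3, and the vertices of any clique must share a bag in every tree decomposition; so some bag has ≥ 3 vertices and tw(G) ≥ 2. Combining the bounds, tw(G) = 2.

Treewidth 2.
Bags: B1 = {0, 1, 5}  B2 = {1, 4, 5}  B3 = {0, 2, 5}  B4 = {2, 5, 6}  B5 = {0, 3, 5}
Tree: B1–B2, B1–B3, B3–B4, B1–B5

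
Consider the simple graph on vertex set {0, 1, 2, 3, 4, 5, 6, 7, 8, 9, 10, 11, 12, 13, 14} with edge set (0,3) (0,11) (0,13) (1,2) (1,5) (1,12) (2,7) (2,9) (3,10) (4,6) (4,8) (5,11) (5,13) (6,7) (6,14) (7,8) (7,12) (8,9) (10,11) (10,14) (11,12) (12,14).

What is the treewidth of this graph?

3

A width-3 tree decomposition is:
Bags: B1 = {0, 3, 5, 13}  B2 = {0, 3, 5, 11}  B3 = {3, 5, 10, 11}  B4 = {1, 5, 10, 11}  B5 = {1, 10, 11, 12}  B6 = {1, 10, 12, 14}  B7 = {1, 2, 12, 14}  B8 = {2, 7, 12, 14}  B9 = {2, 6, 7, 14}  B10 = {2, 6, 7, 9}  B11 = {6, 7, 8, 9}  B12 = {4, 6, 8, 9}
Tree: B1–B2, B2–B3, B3–B4, B4–B5, B5–B6, B6–B7, B7–B8, B8–B9, B9–B10, B10–B11, B11–B12
The largest bag has 4 vertices, giving width 3; this decomposition certifies tw(G) ≤ 3. For the lower bound: the 4 vertex sets {0,3,13}, {5}, {11}, {1,10,12,14} are disjoint, each induces a connected subgraph, and every pair is joined by at least one edge of G. Contracting each set to a single vertex therefore yields K_{4} as a minor, and since treewidth is minor-monotone, tw(G) ≥ tw(K_{4}) = 3. The upper and lower bounds meet at 3, so that is the treewidth.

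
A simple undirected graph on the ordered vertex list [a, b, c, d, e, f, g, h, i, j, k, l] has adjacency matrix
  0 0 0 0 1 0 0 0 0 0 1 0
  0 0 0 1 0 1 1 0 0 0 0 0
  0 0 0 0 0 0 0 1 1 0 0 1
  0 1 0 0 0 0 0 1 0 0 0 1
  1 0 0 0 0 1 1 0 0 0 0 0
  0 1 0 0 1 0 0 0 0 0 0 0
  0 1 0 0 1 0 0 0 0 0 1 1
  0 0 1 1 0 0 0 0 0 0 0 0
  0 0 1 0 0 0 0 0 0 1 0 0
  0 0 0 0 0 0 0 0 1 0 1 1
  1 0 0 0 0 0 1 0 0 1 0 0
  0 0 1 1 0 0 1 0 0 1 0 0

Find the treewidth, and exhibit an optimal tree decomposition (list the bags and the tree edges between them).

Treewidth 3.
Bags: B1 = {a, b, e, f}  B2 = {a, b, e, g}  B3 = {a, b, g, k}  B4 = {b, d, g, k}  B5 = {d, g, k, l}  B6 = {d, j, k, l}  B7 = {d, h, j, l}  B8 = {c, h, j, l}  B9 = {c, h, i, j}
Tree: B1–B2, B2–B3, B3–B4, B4–B5, B5–B6, B6–B7, B7–B8, B8–B9

The largest bag has 4 vertices, giving width 3; this decomposition certifies tw(G) ≤ 3. For the lower bound: the 4 vertex sets {a,e,f}, {b}, {g}, {d,j,k,l} are disjoint, each induces a connected subgraph, and every pair is joined by at least one edge of G. Contracting each set to a single vertex therefore yields K_{4} as a minor, and since treewidth is minor-monotone, tw(G) ≥ tw(K_{4}) = 3. The upper and lower bounds meet at 3, so that is the treewidth.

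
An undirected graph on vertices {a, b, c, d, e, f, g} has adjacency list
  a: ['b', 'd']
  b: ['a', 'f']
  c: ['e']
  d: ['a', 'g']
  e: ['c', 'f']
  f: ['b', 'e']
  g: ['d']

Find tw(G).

1

A width-1 tree decomposition is:
Bags: B1 = {d, g}  B2 = {a, d}  B3 = {a, b}  B4 = {b, f}  B5 = {e, f}  B6 = {c, e}
Tree: B1–B2, B2–B3, B3–B4, B4–B5, B5–B6
Every bag has size at most 2, so the width is 2 − 1 = 1 and tw(G) ≤ 1. G has an edge, so its treewidth is at least 1. The upper and lower bounds meet at 1, so that is the treewidth.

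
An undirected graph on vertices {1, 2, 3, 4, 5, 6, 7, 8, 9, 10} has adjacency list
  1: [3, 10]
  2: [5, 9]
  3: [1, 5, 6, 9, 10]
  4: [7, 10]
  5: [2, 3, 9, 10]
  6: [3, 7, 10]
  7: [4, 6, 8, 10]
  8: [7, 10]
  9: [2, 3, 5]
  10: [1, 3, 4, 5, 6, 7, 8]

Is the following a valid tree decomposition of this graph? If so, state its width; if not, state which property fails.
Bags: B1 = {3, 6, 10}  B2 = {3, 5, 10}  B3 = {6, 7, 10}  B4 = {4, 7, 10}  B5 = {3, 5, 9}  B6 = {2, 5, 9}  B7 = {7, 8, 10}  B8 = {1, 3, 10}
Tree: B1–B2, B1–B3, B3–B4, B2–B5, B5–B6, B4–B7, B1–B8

Yes; width 2.

Checking the three conditions: (i) the bags cover all of {1, 2, 3, 4, 5, 6, 7, 8, 9, 10}; (ii) for each edge, some bag contains both endpoints; (iii) the bags containing any fixed vertex form a subtree. All hold, so the decomposition is valid with width 3 − 1 = 2.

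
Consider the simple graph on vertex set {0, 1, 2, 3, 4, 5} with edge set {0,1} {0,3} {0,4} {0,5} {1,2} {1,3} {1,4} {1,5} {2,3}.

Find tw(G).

A width-2 tree decomposition is:
Bags: B1 = {0, 1, 4}  B2 = {0, 1, 3}  B3 = {1, 2, 3}  B4 = {0, 1, 5}
Tree: B1–B2, B2–B3, B2–B4
Each bag holds 3 vertices, so the decomposition has width 2, which upper-bounds the treewidth. On the other hand G contains the 3-clique {0, 1, 3}. A clique must lie in a single bag of any decomposition, so no decomposition can have width below 2. Hence tw(G) = 2 exactly.

2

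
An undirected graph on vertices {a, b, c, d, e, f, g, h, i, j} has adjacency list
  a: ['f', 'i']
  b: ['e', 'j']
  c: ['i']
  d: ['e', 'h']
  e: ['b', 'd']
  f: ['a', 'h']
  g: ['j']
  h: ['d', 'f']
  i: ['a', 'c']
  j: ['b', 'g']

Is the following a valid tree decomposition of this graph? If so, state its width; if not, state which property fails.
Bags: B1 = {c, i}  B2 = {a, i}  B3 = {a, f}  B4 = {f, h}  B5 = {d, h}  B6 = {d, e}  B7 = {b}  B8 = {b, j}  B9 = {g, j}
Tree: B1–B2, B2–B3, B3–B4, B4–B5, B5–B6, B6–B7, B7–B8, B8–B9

No — edge (e,b) lies in no bag.

A tree decomposition must satisfy three properties: every vertex lies in some bag; for every edge, both endpoints lie together in some bag; and for every vertex, the bags containing it form a connected subtree. Here edge (e,b) lies in no bag, so the decomposition is invalid.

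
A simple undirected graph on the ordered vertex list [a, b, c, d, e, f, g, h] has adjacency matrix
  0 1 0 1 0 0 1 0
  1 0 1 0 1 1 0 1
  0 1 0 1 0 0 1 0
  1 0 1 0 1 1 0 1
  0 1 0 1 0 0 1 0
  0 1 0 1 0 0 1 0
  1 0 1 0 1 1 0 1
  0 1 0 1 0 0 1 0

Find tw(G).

3

A width-3 tree decomposition is:
Bags: B1 = {b, d, g, h}  B2 = {b, c, d, g}  B3 = {a, b, d, g}  B4 = {b, d, f, g}  B5 = {b, d, e, g}
Tree: B1–B2, B2–B3, B3–B4, B4–B5
The largest bag has 4 vertices, giving width 3; this decomposition certifies tw(G) ≤ 3. For the lower bound: the 4 vertex sets {g,h}, {c,d}, {b}, {a} are disjoint, each induces a connected subgraph, and every pair is joined by at least one edge of G. Contracting each set to a single vertex therefore yields K_{4} as a minor, and since treewidth is minor-monotone, tw(G) ≥ tw(K_{4}) = 3. Hence tw(G) = 3 exactly.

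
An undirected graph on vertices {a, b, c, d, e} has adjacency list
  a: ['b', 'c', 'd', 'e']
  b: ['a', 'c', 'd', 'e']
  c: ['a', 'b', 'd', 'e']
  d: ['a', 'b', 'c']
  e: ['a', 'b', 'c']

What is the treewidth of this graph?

3

A width-3 tree decomposition is:
Bags: B1 = {a, b, c, e}  B2 = {a, b, c, d}
Tree: B1–B2
Every bag has size at most 4, so the width is 4 − 1 = 3 and tw(G) ≤ 3. Conversely, {a, b, c, d} is a clique of size 4, and the vertices of any clique must share a bag in every tree decomposition; so some bag has ≥ 4 vertices and tw(G) ≥ 3. The upper and lower bounds meet at 3, so that is the treewidth.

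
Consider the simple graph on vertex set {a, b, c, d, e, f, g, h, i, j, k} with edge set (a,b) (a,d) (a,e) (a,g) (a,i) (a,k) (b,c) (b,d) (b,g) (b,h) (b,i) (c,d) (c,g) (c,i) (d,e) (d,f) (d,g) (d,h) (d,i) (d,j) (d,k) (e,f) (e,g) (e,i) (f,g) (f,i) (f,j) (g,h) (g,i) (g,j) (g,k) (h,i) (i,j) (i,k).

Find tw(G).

A width-4 tree decomposition is:
Bags: B1 = {d, e, f, g, i}  B2 = {a, d, e, g, i}  B3 = {a, d, g, i, k}  B4 = {a, b, d, g, i}  B5 = {b, d, g, h, i}  B6 = {b, c, d, g, i}  B7 = {d, f, g, i, j}
Tree: B1–B2, B2–B3, B3–B4, B4–B5, B4–B6, B1–B7
The largest bag has 5 vertices, giving width 4; this decomposition certifies tw(G) ≤ 4. On the other hand G contains the 5-clique {d, f, g, i, j}. A clique must lie in a single bag of any decomposition, so no decomposition can have width below 4. Therefore the treewidth is 4.

4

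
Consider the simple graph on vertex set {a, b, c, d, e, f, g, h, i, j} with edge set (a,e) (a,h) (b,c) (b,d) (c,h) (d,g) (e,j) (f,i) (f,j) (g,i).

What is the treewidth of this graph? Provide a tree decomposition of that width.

Treewidth 2.
One optimal decomposition is:
Bags: B1 = {f, i, j}  B2 = {g, i, j}  B3 = {d, g, j}  B4 = {b, d, j}  B5 = {b, c, j}  B6 = {c, h, j}  B7 = {a, h, j}  B8 = {a, e, j}
Tree: B1–B2, B2–B3, B3–B4, B4–B5, B5–B6, B6–B7, B7–B8

The largest bag has 3 vertices, giving width 2; this decomposition certifies tw(G) ≤ 2. For the lower bound, G contains the cycle j–f–i–g–d–b–c–h–a–e–j, so G is not a forest; only forests have treewidth ≤ 1, hence tw(G) ≥ 2. Therefore the treewidth is 2.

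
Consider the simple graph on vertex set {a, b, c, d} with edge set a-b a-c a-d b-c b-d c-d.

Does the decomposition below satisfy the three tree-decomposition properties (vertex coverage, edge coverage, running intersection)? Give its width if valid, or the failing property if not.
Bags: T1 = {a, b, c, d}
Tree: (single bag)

Yes; width 3.

Checking the three conditions: (i) the bags cover all of {a, b, c, d}; (ii) for each edge, some bag contains both endpoints; (iii) the bags containing any fixed vertex form a subtree. All hold, so the decomposition is valid with width 4 − 1 = 3.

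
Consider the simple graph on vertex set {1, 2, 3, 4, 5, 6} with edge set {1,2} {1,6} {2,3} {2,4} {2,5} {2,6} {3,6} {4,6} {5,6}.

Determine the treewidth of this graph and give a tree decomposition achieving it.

Each bag holds 3 vertices, so the decomposition has width 2, which upper-bounds the treewidth. Conversely, {1, 2, 6} is a clique of size 3, and the vertices of any clique must share a bag in every tree decomposition; so some bag has ≥ 3 vertices and tw(G) ≥ 2. Therefore the treewidth is 2.

Treewidth 2.
One optimal decomposition is:
Bags: B1 = {1, 2, 6}  B2 = {2, 5, 6}  B3 = {2, 4, 6}  B4 = {2, 3, 6}
Tree: B1–B2, B1–B3, B3–B4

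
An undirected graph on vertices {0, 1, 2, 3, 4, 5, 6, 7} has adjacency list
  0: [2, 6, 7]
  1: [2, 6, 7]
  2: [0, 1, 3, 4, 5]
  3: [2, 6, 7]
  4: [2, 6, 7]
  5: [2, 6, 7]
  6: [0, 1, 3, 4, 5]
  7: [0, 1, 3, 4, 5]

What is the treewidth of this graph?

A width-3 tree decomposition is:
Bags: B1 = {2, 5, 6, 7}  B2 = {1, 2, 6, 7}  B3 = {2, 3, 6, 7}  B4 = {0, 2, 6, 7}  B5 = {2, 4, 6, 7}
Tree: B1–B2, B2–B3, B3–B4, B4–B5
Every bag has size at most 4, so the width is 4 − 1 = 3 and tw(G) ≤ 3. For the lower bound: the 4 vertex sets {5,6}, {1,2}, {7}, {3} are disjoint, each induces a connected subgraph, and every pair is joined by at least one edge of G. Contracting each set to a single vertex therefore yields K_{4} as a minor, and since treewidth is minor-monotone, tw(G) ≥ tw(K_{4}) = 3. The upper and lower bounds meet at 3, so that is the treewidth.

3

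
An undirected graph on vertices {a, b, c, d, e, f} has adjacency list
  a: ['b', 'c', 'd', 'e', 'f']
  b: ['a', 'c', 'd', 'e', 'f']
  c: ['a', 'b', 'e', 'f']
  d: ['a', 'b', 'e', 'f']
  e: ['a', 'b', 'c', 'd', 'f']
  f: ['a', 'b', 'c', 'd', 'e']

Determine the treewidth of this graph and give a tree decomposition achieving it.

Each bag holds 5 vertices, so the decomposition has width 4, which upper-bounds the treewidth. On the other hand G contains the 5-clique {a, b, d, e, f}. A clique must lie in a single bag of any decomposition, so no decomposition can have width below 4. The upper and lower bounds meet at 4, so that is the treewidth.

Treewidth 4.
Bags: B1 = {a, b, d, e, f}  B2 = {a, b, c, e, f}
Tree: B1–B2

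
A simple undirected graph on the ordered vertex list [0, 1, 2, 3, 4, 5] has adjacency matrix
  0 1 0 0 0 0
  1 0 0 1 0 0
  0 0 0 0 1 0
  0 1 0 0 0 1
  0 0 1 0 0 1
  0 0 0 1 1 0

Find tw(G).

1

A width-1 tree decomposition is:
Bags: B1 = {2, 4}  B2 = {4, 5}  B3 = {3, 5}  B4 = {1, 3}  B5 = {0, 1}
Tree: B1–B2, B2–B3, B3–B4, B4–B5
Each bag holds 2 vertices, so the decomposition has width 1, which upper-bounds the treewidth. Any graph with an edge has treewidth ≥ 1, and G has the edge 2–4. The upper and lower bounds meet at 1, so that is the treewidth.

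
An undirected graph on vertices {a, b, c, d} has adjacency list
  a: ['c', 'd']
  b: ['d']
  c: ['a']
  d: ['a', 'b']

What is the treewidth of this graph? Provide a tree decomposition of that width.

Treewidth 1.
One such decomposition:
Bags: B1 = {b, d}  B2 = {a, d}  B3 = {a, c}
Tree: B1–B2, B2–B3

The largest bag has 2 vertices, giving width 1; this decomposition certifies tw(G) ≤ 1. Any graph with an edge has treewidth ≥ 1, and G has the edge b–d. Therefore the treewidth is 1.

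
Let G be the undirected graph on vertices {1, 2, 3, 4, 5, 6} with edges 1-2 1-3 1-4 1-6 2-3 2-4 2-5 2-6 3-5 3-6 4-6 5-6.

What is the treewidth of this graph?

3

A width-3 tree decomposition is:
Bags: B1 = {1, 2, 4, 6}  B2 = {1, 2, 3, 6}  B3 = {2, 3, 5, 6}
Tree: B1–B2, B2–B3
Each bag holds 4 vertices, so the decomposition has width 3, which upper-bounds the treewidth. On the other hand G contains the 4-clique {1, 2, 3, 6}. A clique must lie in a single bag of any decomposition, so no decomposition can have width below 3. Therefore the treewidth is 3.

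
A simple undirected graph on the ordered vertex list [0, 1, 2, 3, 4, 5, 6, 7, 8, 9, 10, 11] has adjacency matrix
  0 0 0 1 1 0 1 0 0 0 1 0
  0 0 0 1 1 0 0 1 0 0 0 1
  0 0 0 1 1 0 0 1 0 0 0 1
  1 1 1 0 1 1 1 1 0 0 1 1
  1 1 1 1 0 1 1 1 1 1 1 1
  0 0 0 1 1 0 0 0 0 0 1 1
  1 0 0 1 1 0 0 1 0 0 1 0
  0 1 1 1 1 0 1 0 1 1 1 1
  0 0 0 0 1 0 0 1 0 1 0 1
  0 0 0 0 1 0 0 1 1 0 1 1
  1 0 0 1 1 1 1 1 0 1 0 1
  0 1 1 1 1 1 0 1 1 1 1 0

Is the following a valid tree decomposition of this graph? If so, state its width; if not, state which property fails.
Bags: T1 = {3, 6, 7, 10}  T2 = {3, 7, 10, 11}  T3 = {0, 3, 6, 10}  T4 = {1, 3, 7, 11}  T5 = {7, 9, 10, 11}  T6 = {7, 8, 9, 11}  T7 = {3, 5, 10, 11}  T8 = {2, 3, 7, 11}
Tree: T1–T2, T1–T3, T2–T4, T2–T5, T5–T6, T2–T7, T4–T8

No — vertex 4 appears in no bag.

A tree decomposition must satisfy three properties: every vertex lies in some bag; for every edge, both endpoints lie together in some bag; and for every vertex, the bags containing it form a connected subtree. Here vertex 4 appears in no bag, so the decomposition is invalid.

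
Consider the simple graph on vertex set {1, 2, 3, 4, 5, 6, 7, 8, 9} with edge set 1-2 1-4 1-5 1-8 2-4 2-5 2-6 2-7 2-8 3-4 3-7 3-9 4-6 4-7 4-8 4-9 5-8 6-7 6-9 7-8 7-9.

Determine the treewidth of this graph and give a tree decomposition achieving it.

Every bag has size at most 4, so the width is 4 − 1 = 3 and tw(G) ≤ 3. On the other hand G contains the 4-clique {1, 2, 4, 8}. A clique must lie in a single bag of any decomposition, so no decomposition can have width below 3. Combining the bounds, tw(G) = 3.

Treewidth 3.
One optimal decomposition is:
Bags: B1 = {2, 4, 7, 8}  B2 = {2, 4, 6, 7}  B3 = {4, 6, 7, 9}  B4 = {1, 2, 4, 8}  B5 = {1, 2, 5, 8}  B6 = {3, 4, 7, 9}
Tree: B1–B2, B2–B3, B1–B4, B4–B5, B3–B6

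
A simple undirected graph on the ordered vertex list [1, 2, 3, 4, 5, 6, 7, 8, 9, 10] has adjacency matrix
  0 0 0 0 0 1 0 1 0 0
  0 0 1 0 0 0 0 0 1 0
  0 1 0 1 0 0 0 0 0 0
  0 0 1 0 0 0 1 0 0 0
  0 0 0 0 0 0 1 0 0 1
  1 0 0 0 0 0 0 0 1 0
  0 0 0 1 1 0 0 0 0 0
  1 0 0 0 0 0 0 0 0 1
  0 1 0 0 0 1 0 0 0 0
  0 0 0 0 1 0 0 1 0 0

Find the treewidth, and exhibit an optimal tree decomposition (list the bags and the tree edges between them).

The largest bag has 3 vertices, giving width 2; this decomposition certifies tw(G) ≤ 2. The edges 3–2–9–6–1–8–10–5–7–4–3 form a cycle, so G is not a tree and its treewidth is at least 2. Combining the bounds, tw(G) = 2.

Treewidth 2.
One such decomposition:
Bags: B1 = {2, 3, 9}  B2 = {3, 6, 9}  B3 = {1, 3, 6}  B4 = {1, 3, 8}  B5 = {3, 8, 10}  B6 = {3, 5, 10}  B7 = {3, 5, 7}  B8 = {3, 4, 7}
Tree: B1–B2, B2–B3, B3–B4, B4–B5, B5–B6, B6–B7, B7–B8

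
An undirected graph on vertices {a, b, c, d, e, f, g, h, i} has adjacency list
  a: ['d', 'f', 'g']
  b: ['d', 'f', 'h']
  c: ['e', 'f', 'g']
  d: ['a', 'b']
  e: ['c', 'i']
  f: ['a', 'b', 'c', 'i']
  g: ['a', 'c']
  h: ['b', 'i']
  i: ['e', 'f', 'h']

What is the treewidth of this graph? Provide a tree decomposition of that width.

The largest bag has 4 vertices, giving width 3; this decomposition certifies tw(G) ≤ 3. For the lower bound: the 4 vertex sets {c,e,g}, {i}, {f}, {a,b,d,h} are disjoint, each induces a connected subgraph, and every pair is joined by at least one edge of G. Contracting each set to a single vertex therefore yields K_{4} as a minor, and since treewidth is minor-monotone, tw(G) ≥ tw(K_{4}) = 3. Combining the bounds, tw(G) = 3.

Treewidth 3.
Bags: B1 = {c, e, g, i}  B2 = {c, f, g, i}  B3 = {a, f, g, i}  B4 = {a, f, h, i}  B5 = {a, b, f, h}  B6 = {a, b, d, h}
Tree: B1–B2, B2–B3, B3–B4, B4–B5, B5–B6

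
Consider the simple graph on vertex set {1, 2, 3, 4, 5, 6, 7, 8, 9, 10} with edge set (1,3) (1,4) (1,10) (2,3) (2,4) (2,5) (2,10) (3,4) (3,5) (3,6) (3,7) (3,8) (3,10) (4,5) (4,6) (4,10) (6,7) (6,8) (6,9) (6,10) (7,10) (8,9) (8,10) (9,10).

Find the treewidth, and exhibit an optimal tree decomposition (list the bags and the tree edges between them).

Treewidth 3.
Bags: B1 = {2, 3, 4, 10}  B2 = {3, 4, 6, 10}  B3 = {3, 6, 8, 10}  B4 = {3, 6, 7, 10}  B5 = {6, 8, 9, 10}  B6 = {2, 3, 4, 5}  B7 = {1, 3, 4, 10}
Tree: B1–B2, B2–B3, B2–B4, B3–B5, B1–B6, B1–B7

Each bag holds 4 vertices, so the decomposition has width 3, which upper-bounds the treewidth. Conversely, {6, 8, 9, 10} is a clique of size 4, and the vertices of any clique must share a bag in every tree decomposition; so some bag has ≥ 4 vertices and tw(G) ≥ 3. Therefore the treewidth is 3.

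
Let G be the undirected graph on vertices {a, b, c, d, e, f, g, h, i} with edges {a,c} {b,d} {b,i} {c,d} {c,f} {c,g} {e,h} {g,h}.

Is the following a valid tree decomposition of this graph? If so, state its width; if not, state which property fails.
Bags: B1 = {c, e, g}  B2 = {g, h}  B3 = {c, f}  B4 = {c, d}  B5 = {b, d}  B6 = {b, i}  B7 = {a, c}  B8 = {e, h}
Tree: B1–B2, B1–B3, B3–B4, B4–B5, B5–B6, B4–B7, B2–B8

A tree decomposition must satisfy three properties: every vertex lies in some bag; for every edge, both endpoints lie together in some bag; and for every vertex, the bags containing it form a connected subtree. Here bags containing vertex e are not connected in the tree, so the decomposition is invalid.

No — bags containing vertex e are not connected in the tree.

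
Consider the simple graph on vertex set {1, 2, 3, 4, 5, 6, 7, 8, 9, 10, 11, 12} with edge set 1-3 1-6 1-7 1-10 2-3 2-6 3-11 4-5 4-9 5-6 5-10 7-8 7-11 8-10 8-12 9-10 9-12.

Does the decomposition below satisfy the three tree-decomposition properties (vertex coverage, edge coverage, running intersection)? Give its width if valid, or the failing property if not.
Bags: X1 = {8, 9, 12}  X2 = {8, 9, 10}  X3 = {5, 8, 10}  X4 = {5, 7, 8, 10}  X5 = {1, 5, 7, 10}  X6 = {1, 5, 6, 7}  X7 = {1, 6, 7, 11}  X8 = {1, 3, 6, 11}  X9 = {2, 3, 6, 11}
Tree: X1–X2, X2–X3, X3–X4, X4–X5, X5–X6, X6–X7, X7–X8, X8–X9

No — vertex 4 appears in no bag.

A tree decomposition must satisfy three properties: every vertex lies in some bag; for every edge, both endpoints lie together in some bag; and for every vertex, the bags containing it form a connected subtree. Here vertex 4 appears in no bag, so the decomposition is invalid.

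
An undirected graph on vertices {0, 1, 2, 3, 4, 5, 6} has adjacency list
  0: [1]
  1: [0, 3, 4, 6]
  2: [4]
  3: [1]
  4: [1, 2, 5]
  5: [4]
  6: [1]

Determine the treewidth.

A width-1 tree decomposition is:
Bags: B1 = {1, 4}  B2 = {1, 6}  B3 = {1, 3}  B4 = {0, 1}  B5 = {4, 5}  B6 = {2, 4}
Tree: B1–B2, B1–B3, B1–B4, B1–B5, B1–B6
The largest bag has 2 vertices, giving width 1; this decomposition certifies tw(G) ≤ 1. Any graph with an edge has treewidth ≥ 1, and G has the edge 4–1. Hence tw(G) = 1 exactly.

1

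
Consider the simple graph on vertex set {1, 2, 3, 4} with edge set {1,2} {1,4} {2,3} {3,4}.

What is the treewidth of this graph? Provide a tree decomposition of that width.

Treewidth 2.
One such decomposition:
Bags: B1 = {1, 3, 4}  B2 = {1, 2, 3}
Tree: B1–B2

Each bag holds 3 vertices, so the decomposition has width 2, which upper-bounds the treewidth. The edges 1–4–3–2–1 form a cycle, so G is not a tree and its treewidth is at least 2. Combining the bounds, tw(G) = 2.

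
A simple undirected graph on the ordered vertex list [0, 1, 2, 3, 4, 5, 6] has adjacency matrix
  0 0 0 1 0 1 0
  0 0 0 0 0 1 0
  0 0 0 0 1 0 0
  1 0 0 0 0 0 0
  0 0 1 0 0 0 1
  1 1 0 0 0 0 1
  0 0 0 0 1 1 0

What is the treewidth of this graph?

A width-1 tree decomposition is:
Bags: B1 = {1, 5}  B2 = {5, 6}  B3 = {4, 6}  B4 = {0, 5}  B5 = {0, 3}  B6 = {2, 4}
Tree: B1–B2, B2–B3, B1–B4, B4–B5, B3–B6
Every bag has size at most 2, so the width is 2 − 1 = 1 and tw(G) ≤ 1. G has an edge, so its treewidth is at least 1. Therefore the treewidth is 1.

1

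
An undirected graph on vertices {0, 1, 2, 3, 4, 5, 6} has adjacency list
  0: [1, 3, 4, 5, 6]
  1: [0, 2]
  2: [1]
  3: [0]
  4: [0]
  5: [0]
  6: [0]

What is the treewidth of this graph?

A width-1 tree decomposition is:
Bags: B1 = {0, 1}  B2 = {1, 2}  B3 = {0, 4}  B4 = {0, 6}  B5 = {0, 3}  B6 = {0, 5}
Tree: B1–B2, B1–B3, B1–B4, B3–B5, B3–B6
Each bag holds 2 vertices, so the decomposition has width 1, which upper-bounds the treewidth. G has an edge, so its treewidth is at least 1. The upper and lower bounds meet at 1, so that is the treewidth.

1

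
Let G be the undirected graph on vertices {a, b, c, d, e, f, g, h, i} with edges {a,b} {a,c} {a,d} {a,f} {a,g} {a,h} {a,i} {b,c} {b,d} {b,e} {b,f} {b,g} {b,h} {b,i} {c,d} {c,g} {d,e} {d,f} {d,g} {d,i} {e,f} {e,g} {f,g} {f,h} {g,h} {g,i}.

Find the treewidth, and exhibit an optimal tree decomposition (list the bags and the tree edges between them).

Every bag has size at most 5, so the width is 5 − 1 = 4 and tw(G) ≤ 4. On the other hand G contains the 5-clique {b, d, e, f, g}. A clique must lie in a single bag of any decomposition, so no decomposition can have width below 4. Therefore the treewidth is 4.

Treewidth 4.
One optimal decomposition is:
Bags: B1 = {a, b, d, f, g}  B2 = {a, b, f, g, h}  B3 = {b, d, e, f, g}  B4 = {a, b, d, g, i}  B5 = {a, b, c, d, g}
Tree: B1–B2, B1–B3, B1–B4, B1–B5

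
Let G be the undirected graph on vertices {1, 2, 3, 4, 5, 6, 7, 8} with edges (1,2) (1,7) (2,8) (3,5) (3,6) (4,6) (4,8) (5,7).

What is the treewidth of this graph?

2

A width-2 tree decomposition is:
Bags: B1 = {3, 5, 7}  B2 = {1, 3, 7}  B3 = {1, 2, 3}  B4 = {2, 3, 8}  B5 = {3, 4, 8}  B6 = {3, 4, 6}
Tree: B1–B2, B2–B3, B3–B4, B4–B5, B5–B6
The largest bag has 3 vertices, giving width 2; this decomposition certifies tw(G) ≤ 2. For the lower bound, G contains the cycle 3–5–7–1–2–8–4–6–3, so G is not a forest; only forests have treewidth ≤ 1, hence tw(G) ≥ 2. The upper and lower bounds meet at 2, so that is the treewidth.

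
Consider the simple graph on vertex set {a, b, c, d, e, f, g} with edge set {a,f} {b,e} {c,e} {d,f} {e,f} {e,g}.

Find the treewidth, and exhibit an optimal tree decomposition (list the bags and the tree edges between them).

Treewidth 1.
One optimal decomposition is:
Bags: B1 = {e, f}  B2 = {a, f}  B3 = {b, e}  B4 = {d, f}  B5 = {c, e}  B6 = {e, g}
Tree: B1–B2, B1–B3, B2–B4, B1–B5, B3–B6

The largest bag has 2 vertices, giving width 1; this decomposition certifies tw(G) ≤ 1. Any graph with an edge has treewidth ≥ 1, and G has the edge f–e. Hence tw(G) = 1 exactly.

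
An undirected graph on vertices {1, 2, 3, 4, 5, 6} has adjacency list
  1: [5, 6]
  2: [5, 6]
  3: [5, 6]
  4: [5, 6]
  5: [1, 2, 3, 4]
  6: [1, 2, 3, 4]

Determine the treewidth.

2

A width-2 tree decomposition is:
Bags: B1 = {2, 5, 6}  B2 = {1, 5, 6}  B3 = {3, 5, 6}  B4 = {4, 5, 6}
Tree: B1–B2, B2–B3, B3–B4
Each bag holds 3 vertices, so the decomposition has width 2, which upper-bounds the treewidth. For the lower bound, G contains the cycle 6–2–5–1–6, so G is not a forest; only forests have treewidth ≤ 1, hence tw(G) ≥ 2. Therefore the treewidth is 2.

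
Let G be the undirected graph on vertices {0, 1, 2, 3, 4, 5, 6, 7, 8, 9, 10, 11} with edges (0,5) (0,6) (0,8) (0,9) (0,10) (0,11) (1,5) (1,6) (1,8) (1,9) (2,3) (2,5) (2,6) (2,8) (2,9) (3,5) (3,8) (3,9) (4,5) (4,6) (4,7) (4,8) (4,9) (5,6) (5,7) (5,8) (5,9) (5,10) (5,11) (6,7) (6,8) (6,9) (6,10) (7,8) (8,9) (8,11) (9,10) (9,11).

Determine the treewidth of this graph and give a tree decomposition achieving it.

Treewidth 4.
One optimal decomposition is:
Bags: B1 = {4, 5, 6, 8, 9}  B2 = {2, 5, 6, 8, 9}  B3 = {0, 5, 6, 8, 9}  B4 = {2, 3, 5, 8, 9}  B5 = {1, 5, 6, 8, 9}  B6 = {4, 5, 6, 7, 8}  B7 = {0, 5, 6, 9, 10}  B8 = {0, 5, 8, 9, 11}
Tree: B1–B2, B2–B3, B2–B4, B1–B5, B1–B6, B3–B7, B3–B8

Every bag has size at most 5, so the width is 5 − 1 = 4 and tw(G) ≤ 4. Conversely, {0, 5, 8, 9, 11} is a clique of size 5, and the vertices of any clique must share a bag in every tree decomposition; so some bag has ≥ 5 vertices and tw(G) ≥ 4. The upper and lower bounds meet at 4, so that is the treewidth.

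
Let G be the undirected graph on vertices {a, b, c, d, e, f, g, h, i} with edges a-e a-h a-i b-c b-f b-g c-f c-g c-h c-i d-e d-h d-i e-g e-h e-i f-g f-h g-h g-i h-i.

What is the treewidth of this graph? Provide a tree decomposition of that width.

The largest bag has 4 vertices, giving width 3; this decomposition certifies tw(G) ≤ 3. On the other hand G contains the 4-clique {c, f, g, h}. A clique must lie in a single bag of any decomposition, so no decomposition can have width below 3. The upper and lower bounds meet at 3, so that is the treewidth.

Treewidth 3.
One optimal decomposition is:
Bags: B1 = {c, f, g, h}  B2 = {c, g, h, i}  B3 = {e, g, h, i}  B4 = {d, e, h, i}  B5 = {a, e, h, i}  B6 = {b, c, f, g}
Tree: B1–B2, B2–B3, B3–B4, B4–B5, B1–B6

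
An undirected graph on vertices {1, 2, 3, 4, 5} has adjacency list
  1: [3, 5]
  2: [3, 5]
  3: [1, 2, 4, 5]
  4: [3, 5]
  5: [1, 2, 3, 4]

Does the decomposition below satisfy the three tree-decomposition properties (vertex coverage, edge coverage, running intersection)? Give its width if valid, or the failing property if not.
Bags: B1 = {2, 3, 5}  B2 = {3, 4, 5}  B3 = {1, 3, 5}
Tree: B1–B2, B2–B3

Every vertex of G appears in some bag (union = {1, 2, 3, 4, 5}); every edge is covered by a bag; and for each vertex v the set of bags containing v is connected in the bag tree. The decomposition is therefore valid. The largest bag has 3 vertices, so the width is 2.

Yes; width 2.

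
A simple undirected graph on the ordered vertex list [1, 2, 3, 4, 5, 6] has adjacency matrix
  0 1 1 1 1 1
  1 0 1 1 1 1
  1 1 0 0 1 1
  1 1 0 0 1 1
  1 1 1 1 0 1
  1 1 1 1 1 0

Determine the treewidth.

4

A width-4 tree decomposition is:
Bags: B1 = {1, 2, 4, 5, 6}  B2 = {1, 2, 3, 5, 6}
Tree: B1–B2
Each bag holds 5 vertices, so the decomposition has width 4, which upper-bounds the treewidth. For the lower bound, the 5 vertices {1, 2, 3, 5, 6} are pairwise adjacent, and any tree decomposition puts a clique entirely inside one bag — forcing width ≥ 4. Hence tw(G) = 4 exactly.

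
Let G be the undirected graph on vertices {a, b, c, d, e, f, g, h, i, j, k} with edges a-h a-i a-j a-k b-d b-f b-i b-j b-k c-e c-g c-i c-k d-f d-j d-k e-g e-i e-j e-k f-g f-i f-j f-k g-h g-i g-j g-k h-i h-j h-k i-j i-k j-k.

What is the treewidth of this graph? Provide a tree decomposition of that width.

Each bag holds 5 vertices, so the decomposition has width 4, which upper-bounds the treewidth. Conversely, {b, d, f, j, k} is a clique of size 5, and the vertices of any clique must share a bag in every tree decomposition; so some bag has ≥ 5 vertices and tw(G) ≥ 4. Therefore the treewidth is 4.

Treewidth 4.
Bags: B1 = {f, g, i, j, k}  B2 = {g, h, i, j, k}  B3 = {e, g, i, j, k}  B4 = {a, h, i, j, k}  B5 = {b, f, i, j, k}  B6 = {b, d, f, j, k}  B7 = {c, e, g, i, k}
Tree: B1–B2, B1–B3, B2–B4, B1–B5, B5–B6, B3–B7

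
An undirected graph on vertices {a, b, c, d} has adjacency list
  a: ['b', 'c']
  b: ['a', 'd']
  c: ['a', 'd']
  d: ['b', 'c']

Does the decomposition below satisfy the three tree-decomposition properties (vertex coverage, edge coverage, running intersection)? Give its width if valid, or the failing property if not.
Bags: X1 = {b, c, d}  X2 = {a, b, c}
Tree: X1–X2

Every vertex of G appears in some bag (union = {a, b, c, d}); every edge is covered by a bag; and for each vertex v the set of bags containing v is connected in the bag tree. The decomposition is therefore valid. The largest bag has 3 vertices, so the width is 2.

Yes; width 2.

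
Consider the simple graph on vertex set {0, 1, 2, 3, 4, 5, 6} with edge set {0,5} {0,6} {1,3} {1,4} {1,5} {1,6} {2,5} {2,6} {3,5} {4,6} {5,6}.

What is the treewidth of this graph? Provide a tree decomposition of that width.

Each bag holds 3 vertices, so the decomposition has width 2, which upper-bounds the treewidth. On the other hand G contains the 3-clique {1, 4, 6}. A clique must lie in a single bag of any decomposition, so no decomposition can have width below 2. Therefore the treewidth is 2.

Treewidth 2.
Bags: B1 = {1, 5, 6}  B2 = {0, 5, 6}  B3 = {2, 5, 6}  B4 = {1, 3, 5}  B5 = {1, 4, 6}
Tree: B1–B2, B1–B3, B1–B4, B1–B5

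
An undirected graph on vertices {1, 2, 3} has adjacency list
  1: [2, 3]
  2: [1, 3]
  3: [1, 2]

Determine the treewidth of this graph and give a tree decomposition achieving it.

Treewidth 2.
One optimal decomposition is:
Bags: B1 = {1, 2, 3}
Tree: (single bag)

With just one bag of size 3, the width is 3 − 1 = 2, so tw(G) ≤ 2. On the other hand G contains the 3-clique {1, 2, 3}. A clique must lie in a single bag of any decomposition, so no decomposition can have width below 2. Therefore the treewidth is 2.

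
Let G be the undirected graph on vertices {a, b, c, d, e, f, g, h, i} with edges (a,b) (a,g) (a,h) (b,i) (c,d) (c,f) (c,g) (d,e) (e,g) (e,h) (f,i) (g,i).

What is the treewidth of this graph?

A width-3 tree decomposition is:
Bags: B1 = {a, b, h, i}  B2 = {a, g, h, i}  B3 = {e, g, h, i}  B4 = {e, f, g, i}  B5 = {c, e, f, g}  B6 = {c, d, e, f}
Tree: B1–B2, B2–B3, B3–B4, B4–B5, B5–B6
The largest bag has 4 vertices, giving width 3; this decomposition certifies tw(G) ≤ 3. For the lower bound: the 4 vertex sets {a,b,h}, {i}, {g}, {c,d,e,f} are disjoint, each induces a connected subgraph, and every pair is joined by at least one edge of G. Contracting each set to a single vertex therefore yields K_{4} as a minor, and since treewidth is minor-monotone, tw(G) ≥ tw(K_{4}) = 3. Therefore the treewidth is 3.

3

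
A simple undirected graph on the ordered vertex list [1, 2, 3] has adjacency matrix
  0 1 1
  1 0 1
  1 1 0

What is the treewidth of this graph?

A width-2 tree decomposition is:
Bags: B1 = {1, 2, 3}
Tree: (single bag)
A single bag containing all 3 vertices is trivially a valid decomposition of width 2. On the other hand G contains the 3-clique {1, 2, 3}. A clique must lie in a single bag of any decomposition, so no decomposition can have width below 2. Therefore the treewidth is 2.

2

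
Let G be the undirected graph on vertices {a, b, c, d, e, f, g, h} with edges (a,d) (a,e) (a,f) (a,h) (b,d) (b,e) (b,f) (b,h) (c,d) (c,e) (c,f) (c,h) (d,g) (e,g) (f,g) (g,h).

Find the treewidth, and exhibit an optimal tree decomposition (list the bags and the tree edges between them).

Treewidth 4.
Bags: B1 = {c, d, e, f, h}  B2 = {a, d, e, f, h}  B3 = {b, d, e, f, h}  B4 = {d, e, f, g, h}
Tree: B1–B2, B2–B3, B3–B4

The largest bag has 5 vertices, giving width 4; this decomposition certifies tw(G) ≤ 4. For the lower bound: the 5 vertex sets {c,d}, {a,f}, {b,h}, {e}, {g} are disjoint, each induces a connected subgraph, and every pair is joined by at least one edge of G. Contracting each set to a single vertex therefore yields K_{5} as a minor, and since treewidth is minor-monotone, tw(G) ≥ tw(K_{5}) = 4. Hence tw(G) = 4 exactly.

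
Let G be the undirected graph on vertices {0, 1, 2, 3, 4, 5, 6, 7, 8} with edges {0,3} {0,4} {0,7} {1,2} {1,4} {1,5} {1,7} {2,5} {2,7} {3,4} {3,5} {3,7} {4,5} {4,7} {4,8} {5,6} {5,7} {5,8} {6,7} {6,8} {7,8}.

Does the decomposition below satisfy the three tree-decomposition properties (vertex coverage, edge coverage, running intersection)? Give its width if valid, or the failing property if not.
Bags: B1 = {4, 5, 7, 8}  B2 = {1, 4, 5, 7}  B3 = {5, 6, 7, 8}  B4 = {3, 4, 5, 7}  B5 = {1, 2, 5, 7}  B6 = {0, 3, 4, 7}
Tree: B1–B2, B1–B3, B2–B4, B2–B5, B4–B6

Yes; width 3.

Every vertex of G appears in some bag (union = {0, 1, 2, 3, 4, 5, 6, 7, 8}); every edge is covered by a bag; and for each vertex v the set of bags containing v is connected in the bag tree. The decomposition is therefore valid. The largest bag has 4 vertices, so the width is 3.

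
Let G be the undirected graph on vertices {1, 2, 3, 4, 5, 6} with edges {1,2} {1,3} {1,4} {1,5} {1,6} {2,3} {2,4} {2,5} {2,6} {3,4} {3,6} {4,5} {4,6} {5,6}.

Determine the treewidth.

A width-4 tree decomposition is:
Bags: B1 = {1, 2, 4, 5, 6}  B2 = {1, 2, 3, 4, 6}
Tree: B1–B2
The largest bag has 5 vertices, giving width 4; this decomposition certifies tw(G) ≤ 4. On the other hand G contains the 5-clique {1, 2, 3, 4, 6}. A clique must lie in a single bag of any decomposition, so no decomposition can have width below 4. Therefore the treewidth is 4.

4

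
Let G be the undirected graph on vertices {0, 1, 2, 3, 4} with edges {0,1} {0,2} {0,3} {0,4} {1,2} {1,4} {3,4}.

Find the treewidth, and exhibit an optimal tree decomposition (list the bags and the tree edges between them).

The largest bag has 3 vertices, giving width 2; this decomposition certifies tw(G) ≤ 2. For the lower bound, the 3 vertices {0, 1, 2} are pairwise adjacent, and any tree decomposition puts a clique entirely inside one bag — forcing width ≥ 2. Therefore the treewidth is 2.

Treewidth 2.
One such decomposition:
Bags: B1 = {0, 3, 4}  B2 = {0, 1, 4}  B3 = {0, 1, 2}
Tree: B1–B2, B2–B3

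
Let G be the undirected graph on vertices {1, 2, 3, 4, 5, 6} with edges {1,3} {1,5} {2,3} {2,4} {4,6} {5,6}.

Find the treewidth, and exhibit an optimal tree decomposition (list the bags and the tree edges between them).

Each bag holds 3 vertices, so the decomposition has width 2, which upper-bounds the treewidth. For the lower bound, G contains the cycle 4–2–3–1–5–6–4, so G is not a forest; only forests have treewidth ≤ 1, hence tw(G) ≥ 2. The upper and lower bounds meet at 2, so that is the treewidth.

Treewidth 2.
One such decomposition:
Bags: B1 = {2, 3, 4}  B2 = {1, 3, 4}  B3 = {1, 4, 5}  B4 = {4, 5, 6}
Tree: B1–B2, B2–B3, B3–B4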